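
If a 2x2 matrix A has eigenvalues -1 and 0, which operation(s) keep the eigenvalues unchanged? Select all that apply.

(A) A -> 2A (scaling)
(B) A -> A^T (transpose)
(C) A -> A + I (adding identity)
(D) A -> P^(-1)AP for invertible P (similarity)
B and D

Eigenvalues are preserved by:
1. Similarity transformations: A -> P^(-1)AP (same characteristic polynomial)
2. Transpose: A^T has the same eigenvalues as A

Eigenvalues are NOT preserved by:
- Adding identity: eigenvalues become -1+1, 0+1
- Scaling: eigenvalues become -2, 0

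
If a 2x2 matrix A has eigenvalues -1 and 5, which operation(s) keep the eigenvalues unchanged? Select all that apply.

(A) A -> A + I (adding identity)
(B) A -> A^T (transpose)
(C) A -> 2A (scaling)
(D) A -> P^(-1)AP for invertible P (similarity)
B and D

Eigenvalues are preserved by:
1. Similarity transformations: A -> P^(-1)AP (same characteristic polynomial)
2. Transpose: A^T has the same eigenvalues as A

Eigenvalues are NOT preserved by:
- Adding identity: eigenvalues become -1+1, 5+1
- Scaling: eigenvalues become -2, 10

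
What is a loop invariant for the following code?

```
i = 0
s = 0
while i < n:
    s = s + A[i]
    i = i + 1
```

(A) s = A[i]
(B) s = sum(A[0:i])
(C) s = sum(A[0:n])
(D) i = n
B

A loop invariant must hold before the first iteration and be re-established by every execution of the body.

(B) s = sum(A[0:i]): Initially i = 0 and s = 0 = sum of the empty slice A[0:0]. If s = sum(A[0:i]) holds at the top of an iteration, the body sets s to sum(A[0:i]) + A[i] = sum(A[0:i+1]) and then i to i+1, so s = sum(A[0:i]) holds again. At exit i = n, giving s = sum(A[0:n]).

The other options fail:
(A) s = A[i]: after the first iteration s = A[0] but i = 1, so s = A[i] compares s with the wrong element (and fails in general).
(C) s = sum(A[0:n]): false before the loop (s = 0, not the full sum) -- it only becomes true at exit.
(D) i = n: false initially (i = 0); it is the exit condition, not an invariant.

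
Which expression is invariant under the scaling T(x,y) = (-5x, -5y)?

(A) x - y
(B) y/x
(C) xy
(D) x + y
B

Under the uniform scaling T(x,y) = (-5x, -5y):
Substitute the transformed coordinates into each option and compare with the original:
(A) x - y  ->  (-5x) - (-5y) = -5x + 5y   [differs from x - y: not invariant]
(B) y/x  ->  (-5y)/(-5x) = y/x   [equals y/x: invariant]
(C) xy  ->  (-5x)(-5y) = 25xy   [differs from xy: not invariant]
(D) x + y  ->  (-5x) + (-5y) = -5x - 5y   [differs from x + y: not invariant]

Only option (B), y/x, is unchanged by the transformation.
The common factor -5 cancels in a ratio of coordinates, while sums, products and sums of squares pick up factors of -5 or 25.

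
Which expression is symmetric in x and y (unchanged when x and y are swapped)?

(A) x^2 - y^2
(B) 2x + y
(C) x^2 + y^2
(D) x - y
C

A symmetric expression is unchanged when the variables are permuted; here the transformation to test is the swap (x, y) -> (y, x).
Substitute the transformed coordinates into each option and compare with the original:
(A) x^2 - y^2  ->  (y)^2 - (x)^2 = -x^2 + y^2   [differs from x^2 - y^2: not invariant]
(B) 2x + y  ->  2(y) + (x) = x + 2y   [differs from 2x + y: not invariant]
(C) x^2 + y^2  ->  (y)^2 + (x)^2 = x^2 + y^2   [equals x^2 + y^2: invariant]
(D) x - y  ->  (y) - (x) = -x + y   [differs from x - y: not invariant]

Only option (C), x^2 + y^2, is unchanged by the transformation.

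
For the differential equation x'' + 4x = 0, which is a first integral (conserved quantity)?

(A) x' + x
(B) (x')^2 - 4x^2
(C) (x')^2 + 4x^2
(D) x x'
C

A first integral I satisfies dI/dt = 0 along every solution. Differentiate each option and use the equation of motion:
(A) d/dt[x' + x] = x'' + x' = -4x + x', not identically 0
(B) d/dt[(x')^2 - 4x^2] = 2x'x'' - 8x x' = -16x x', not identically 0
(C) d/dt[(x')^2 + 4x^2] = 2x'x'' + 8x x' = 2x'(-4x) + 8x x' = 0
(D) d/dt[x x'] = (x')^2 + x x'' = (x')^2 - 4x^2, not identically 0

Only (C) has zero time-derivative. So the energy-like quantity (x')^2 + 4x^2 is the first integral.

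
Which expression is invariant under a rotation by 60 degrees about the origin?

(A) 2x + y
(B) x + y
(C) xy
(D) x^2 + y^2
D

A rotation by 60 degrees sends (x, y) to (x/2 - sqrt(3)y/2, sqrt(3)x/2 + y/2).
Substitute the transformed coordinates into each option and compare with the original:
(A) 2x + y  ->  2(x/2 - sqrt(3)y/2) + (sqrt(3)x/2 + y/2) = sqrt(3)x/2 + x - sqrt(3)y + y/2   [differs from 2x + y: not invariant]
(B) x + y  ->  (x/2 - sqrt(3)y/2) + (sqrt(3)x/2 + y/2) = x/2 + sqrt(3)x/2 - sqrt(3)y/2 + y/2   [differs from x + y: not invariant]
(C) xy  ->  (x/2 - sqrt(3)y/2)(sqrt(3)x/2 + y/2) = sqrt(3)x^2/4 - xy/2 - sqrt(3)y^2/4   [differs from xy: not invariant]
(D) x^2 + y^2  ->  (x/2 - sqrt(3)y/2)^2 + (sqrt(3)x/2 + y/2)^2 = x^2 + y^2   [equals x^2 + y^2: invariant]

Only option (D), x^2 + y^2, is unchanged by the transformation.
Geometrically, x^2 + y^2 is the squared distance from the origin, which every rotation about the origin preserves.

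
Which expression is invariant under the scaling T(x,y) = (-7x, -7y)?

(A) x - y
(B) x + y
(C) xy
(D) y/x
D

Under the uniform scaling T(x,y) = (-7x, -7y):
Substitute the transformed coordinates into each option and compare with the original:
(A) x - y  ->  (-7x) - (-7y) = -7x + 7y   [differs from x - y: not invariant]
(B) x + y  ->  (-7x) + (-7y) = -7x - 7y   [differs from x + y: not invariant]
(C) xy  ->  (-7x)(-7y) = 49xy   [differs from xy: not invariant]
(D) y/x  ->  (-7y)/(-7x) = y/x   [equals y/x: invariant]

Only option (D), y/x, is unchanged by the transformation.
The common factor -7 cancels in a ratio of coordinates, while sums, products and sums of squares pick up factors of -7 or 49.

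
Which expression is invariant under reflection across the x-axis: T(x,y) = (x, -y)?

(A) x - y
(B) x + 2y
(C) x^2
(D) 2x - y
C

The map is reflection across the x-axis: T(x,y) = (x, -y).
Substitute the transformed coordinates into each option and compare with the original:
(A) x - y  ->  (x) - (-y) = x + y   [differs from x - y: not invariant]
(B) x + 2y  ->  (x) + 2(-y) = x - 2y   [differs from x + 2y: not invariant]
(C) x^2  ->  (x)^2 = x^2   [equals x^2: invariant]
(D) 2x - y  ->  2(x) - (-y) = 2x + y   [differs from 2x - y: not invariant]

Only option (C), x^2, is unchanged by the transformation.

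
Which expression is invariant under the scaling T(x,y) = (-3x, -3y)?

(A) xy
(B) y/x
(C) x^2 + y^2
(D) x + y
B

Under the uniform scaling T(x,y) = (-3x, -3y):
Substitute the transformed coordinates into each option and compare with the original:
(A) xy  ->  (-3x)(-3y) = 9xy   [differs from xy: not invariant]
(B) y/x  ->  (-3y)/(-3x) = y/x   [equals y/x: invariant]
(C) x^2 + y^2  ->  (-3x)^2 + (-3y)^2 = 9x^2 + 9y^2   [differs from x^2 + y^2: not invariant]
(D) x + y  ->  (-3x) + (-3y) = -3x - 3y   [differs from x + y: not invariant]

Only option (B), y/x, is unchanged by the transformation.
The common factor -3 cancels in a ratio of coordinates, while sums, products and sums of squares pick up factors of -3 or 9.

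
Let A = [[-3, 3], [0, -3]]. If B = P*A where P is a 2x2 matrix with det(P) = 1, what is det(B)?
9

By the multiplicative property of determinants, det(B) = det(P*A) = det(P) * det(A) = det(A),
so the determinant is invariant under multiplication by any determinant-1 matrix; we just need det(A).

det(A) = (-3)(-3) - (3)(0) = 9 - 0 = 9

Therefore det(B) = 1 * 9 = 9.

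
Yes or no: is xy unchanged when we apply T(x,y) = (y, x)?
Yes

Substitute T(x,y) = (y, x) into the expression and compare with the original.

Original: xy
After applying T: (y)(x) = xy

This is identical to the original xy, so the expression is invariant.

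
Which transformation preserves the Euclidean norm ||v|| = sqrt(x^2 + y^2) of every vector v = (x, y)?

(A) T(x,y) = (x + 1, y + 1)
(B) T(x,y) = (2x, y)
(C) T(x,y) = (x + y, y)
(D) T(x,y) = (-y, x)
D

A transformation preserves a norm if ||T(v)|| = ||v|| for every v; a single vector where the norm changes rules an option out.

(A) T(x,y) = (x + 1, y + 1): v = (1, 0) has norm sqrt((1)^2 + (0)^2) = 1, but T(v) = (2, 1) has norm sqrt(5) -- not preserved.
(B) T(x,y) = (2x, y): v = (1, 0) has norm sqrt((1)^2 + (0)^2) = 1, but T(v) = (2, 0) has norm 2 -- not preserved.
(C) T(x,y) = (x + y, y): v = (0, 1) has norm sqrt((0)^2 + (1)^2) = 1, but T(v) = (1, 1) has norm sqrt(2) -- not preserved.
(D) T(x,y) = (-y, x): preserves the norm -- it is an orthogonal map (a rotation/reflection), and (-y)^2 + (x)^2 simplifies to x^2 + y^2.

Therefore the answer is (D).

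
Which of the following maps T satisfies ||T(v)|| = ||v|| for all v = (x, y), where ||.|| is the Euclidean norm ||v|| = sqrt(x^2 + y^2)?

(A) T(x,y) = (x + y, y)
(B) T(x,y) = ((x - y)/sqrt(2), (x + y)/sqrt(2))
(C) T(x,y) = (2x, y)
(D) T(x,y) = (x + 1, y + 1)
B

A transformation preserves a norm if ||T(v)|| = ||v|| for every v; a single vector where the norm changes rules an option out.

(A) T(x,y) = (x + y, y): v = (0, 1) has norm sqrt((0)^2 + (1)^2) = 1, but T(v) = (1, 1) has norm sqrt(2) -- not preserved.
(B) T(x,y) = ((x - y)/sqrt(2), (x + y)/sqrt(2)): preserves the norm -- it is an orthogonal map (a rotation/reflection), and (sqrt(2)(x - y)/2)^2 + (sqrt(2)(x + y)/2)^2 simplifies to x^2 + y^2.
(C) T(x,y) = (2x, y): v = (1, 0) has norm sqrt((1)^2 + (0)^2) = 1, but T(v) = (2, 0) has norm 2 -- not preserved.
(D) T(x,y) = (x + 1, y + 1): v = (1, 0) has norm sqrt((1)^2 + (0)^2) = 1, but T(v) = (2, 1) has norm sqrt(5) -- not preserved.

Therefore the answer is (B).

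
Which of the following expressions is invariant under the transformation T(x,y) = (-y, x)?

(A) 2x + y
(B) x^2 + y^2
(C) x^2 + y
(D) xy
B

An expression E(x,y) is invariant under T if E(T(x,y)) = E(x,y). Here T(x,y) = (-y, x).
Substitute the transformed coordinates into each option and compare with the original:
(A) 2x + y  ->  2(-y) + (x) = x - 2y   [differs from 2x + y: not invariant]
(B) x^2 + y^2  ->  (-y)^2 + (x)^2 = x^2 + y^2   [equals x^2 + y^2: invariant]
(C) x^2 + y  ->  (-y)^2 + (x) = x + y^2   [differs from x^2 + y: not invariant]
(D) xy  ->  (-y)(x) = -xy   [differs from xy: not invariant]

Only option (B), x^2 + y^2, is unchanged by the transformation.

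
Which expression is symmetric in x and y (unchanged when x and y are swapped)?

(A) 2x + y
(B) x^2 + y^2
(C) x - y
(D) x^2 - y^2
B

A symmetric expression is unchanged when the variables are permuted; here the transformation to test is the swap (x, y) -> (y, x).
Substitute the transformed coordinates into each option and compare with the original:
(A) 2x + y  ->  2(y) + (x) = x + 2y   [differs from 2x + y: not invariant]
(B) x^2 + y^2  ->  (y)^2 + (x)^2 = x^2 + y^2   [equals x^2 + y^2: invariant]
(C) x - y  ->  (y) - (x) = -x + y   [differs from x - y: not invariant]
(D) x^2 - y^2  ->  (y)^2 - (x)^2 = -x^2 + y^2   [differs from x^2 - y^2: not invariant]

Only option (B), x^2 + y^2, is unchanged by the transformation.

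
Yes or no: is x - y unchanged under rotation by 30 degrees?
No

Applying rotation by 30 degrees: x' = x*cos(30 degrees) - y*sin(30 degrees) = sqrt(3)x/2 - y/2, y' = x*sin(30 degrees) + y*cos(30 degrees) = x/2 + sqrt(3)y/2

Substituting into x - y:
(sqrt(3)x/2 - y/2) - (x/2 + sqrt(3)y/2)
= -x/2 + sqrt(3)x/2 - sqrt(3)y/2 - y/2

This differs from the original expression x - y, so it is NOT invariant.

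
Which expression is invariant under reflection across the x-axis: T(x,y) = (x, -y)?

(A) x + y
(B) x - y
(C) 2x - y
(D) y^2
D

The map is reflection across the x-axis: T(x,y) = (x, -y).
Substitute the transformed coordinates into each option and compare with the original:
(A) x + y  ->  (x) + (-y) = x - y   [differs from x + y: not invariant]
(B) x - y  ->  (x) - (-y) = x + y   [differs from x - y: not invariant]
(C) 2x - y  ->  2(x) - (-y) = 2x + y   [differs from 2x - y: not invariant]
(D) y^2  ->  (-y)^2 = y^2   [equals y^2: invariant]

Only option (D), y^2, is unchanged by the transformation.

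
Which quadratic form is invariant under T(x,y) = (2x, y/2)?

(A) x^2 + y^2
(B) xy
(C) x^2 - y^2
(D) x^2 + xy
B

T multiplies x by 2 and divides y by 2.
Substitute the transformed coordinates into each option and compare with the original:
(A) x^2 + y^2  ->  (2x)^2 + (y/2)^2 = 4x^2 + y^2/4   [differs from x^2 + y^2: not invariant]
(B) xy  ->  (2x)(y/2) = xy   [equals xy: invariant]
(C) x^2 - y^2  ->  (2x)^2 - (y/2)^2 = 4x^2 - y^2/4   [differs from x^2 - y^2: not invariant]
(D) x^2 + xy  ->  (2x)^2 + (2x)(y/2) = 4x^2 + xy   [differs from x^2 + xy: not invariant]

Only option (B), xy, is unchanged by the transformation.
The factors 2 and 1/2 cancel only in the pure product xy.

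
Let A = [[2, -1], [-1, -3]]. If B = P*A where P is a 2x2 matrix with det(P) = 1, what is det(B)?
-7

By the multiplicative property of determinants, det(B) = det(P*A) = det(P) * det(A) = det(A),
so the determinant is invariant under multiplication by any determinant-1 matrix; we just need det(A).

det(A) = (2)(-3) - (-1)(-1) = -6 - 1 = -7

Therefore det(B) = 1 * (-7) = -7.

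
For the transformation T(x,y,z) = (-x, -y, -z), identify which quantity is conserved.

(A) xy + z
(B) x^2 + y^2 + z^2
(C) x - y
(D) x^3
B

Apply T(x,y,z) = (-x, -y, -z) to each option, i.e. replace (x, y, z) by the transformed coordinates.
Substitute the transformed coordinates into each option and compare with the original:
(A) xy + z  ->  (-x)(-y) + (-z) = xy - z   [differs from xy + z: not invariant]
(B) x^2 + y^2 + z^2  ->  (-x)^2 + (-y)^2 + (-z)^2 = x^2 + y^2 + z^2   [equals x^2 + y^2 + z^2: invariant]
(C) x - y  ->  (-x) - (-y) = -x + y   [differs from x - y: not invariant]
(D) x^3  ->  (-x)^3 = -x^3   [differs from x^3: not invariant]

Only option (B), x^2 + y^2 + z^2, is unchanged by the transformation.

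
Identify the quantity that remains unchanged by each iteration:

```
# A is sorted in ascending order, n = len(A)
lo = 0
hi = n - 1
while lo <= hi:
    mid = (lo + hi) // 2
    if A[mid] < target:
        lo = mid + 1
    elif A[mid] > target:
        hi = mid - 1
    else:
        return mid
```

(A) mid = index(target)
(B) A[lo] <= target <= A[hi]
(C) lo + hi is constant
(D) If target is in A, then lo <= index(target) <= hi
D

A loop invariant must hold before the first iteration and be re-established by every execution of the body.

(D) If target is in A, then lo <= index(target) <= hi: Before the loop [lo, hi] = [0, n-1] covers every index. When A[mid] < target, sortedness puts target strictly to the right of mid, so setting lo = mid + 1 keeps index(target) in [lo, hi]; symmetrically for hi = mid - 1. Hence 'if target is in A then lo <= index(target) <= hi' holds after every iteration, and when lo > hi it proves target is absent.

The other options fail:
(A) mid = index(target): mid is just the current probe; it equals index(target) only on the iteration that returns.
(B) A[lo] <= target <= A[hi]: fails when target is not in A (e.g. target < A[0] already violates it before the loop), so it is not maintained in general.
(C) lo + hi is constant: each iteration moves exactly one of lo, hi, so lo + hi changes (e.g. 0 + (n-1) becomes (mid+1) + (n-1)).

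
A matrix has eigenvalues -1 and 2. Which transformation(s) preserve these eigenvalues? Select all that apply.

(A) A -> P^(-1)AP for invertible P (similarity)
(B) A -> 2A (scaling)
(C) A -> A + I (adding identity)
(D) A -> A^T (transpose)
A and D

Eigenvalues are preserved by:
1. Similarity transformations: A -> P^(-1)AP (same characteristic polynomial)
2. Transpose: A^T has the same eigenvalues as A

Eigenvalues are NOT preserved by:
- Adding identity: eigenvalues become -1+1, 2+1
- Scaling: eigenvalues become -2, 4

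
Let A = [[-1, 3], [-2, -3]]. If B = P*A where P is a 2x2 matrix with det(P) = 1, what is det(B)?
9

By the multiplicative property of determinants, det(B) = det(P*A) = det(P) * det(A) = det(A),
so the determinant is invariant under multiplication by any determinant-1 matrix; we just need det(A).

det(A) = (-1)(-3) - (3)(-2) = 3 - (-6) = 9

Therefore det(B) = 1 * 9 = 9.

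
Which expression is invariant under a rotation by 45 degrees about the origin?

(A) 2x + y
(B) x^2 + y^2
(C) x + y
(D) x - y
B

A rotation by 45 degrees sends (x, y) to (sqrt(2)x/2 - sqrt(2)y/2, sqrt(2)x/2 + sqrt(2)y/2).
Substitute the transformed coordinates into each option and compare with the original:
(A) 2x + y  ->  2(sqrt(2)x/2 - sqrt(2)y/2) + (sqrt(2)x/2 + sqrt(2)y/2) = 3sqrt(2)x/2 - sqrt(2)y/2   [differs from 2x + y: not invariant]
(B) x^2 + y^2  ->  (sqrt(2)x/2 - sqrt(2)y/2)^2 + (sqrt(2)x/2 + sqrt(2)y/2)^2 = x^2 + y^2   [equals x^2 + y^2: invariant]
(C) x + y  ->  (sqrt(2)x/2 - sqrt(2)y/2) + (sqrt(2)x/2 + sqrt(2)y/2) = sqrt(2)x   [differs from x + y: not invariant]
(D) x - y  ->  (sqrt(2)x/2 - sqrt(2)y/2) - (sqrt(2)x/2 + sqrt(2)y/2) = -sqrt(2)y   [differs from x - y: not invariant]

Only option (B), x^2 + y^2, is unchanged by the transformation.
Geometrically, x^2 + y^2 is the squared distance from the origin, which every rotation about the origin preserves.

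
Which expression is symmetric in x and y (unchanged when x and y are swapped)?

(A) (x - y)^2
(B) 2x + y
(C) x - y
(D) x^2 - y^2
A

A symmetric expression is unchanged when the variables are permuted; here the transformation to test is the swap (x, y) -> (y, x).
Substitute the transformed coordinates into each option and compare with the original:
(A) (x - y)^2  ->  ((y) - (x))^2 = x^2 - 2xy + y^2   [equals (x - y)^2: invariant]
(B) 2x + y  ->  2(y) + (x) = x + 2y   [differs from 2x + y: not invariant]
(C) x - y  ->  (y) - (x) = -x + y   [differs from x - y: not invariant]
(D) x^2 - y^2  ->  (y)^2 - (x)^2 = -x^2 + y^2   [differs from x^2 - y^2: not invariant]

Only option (A), (x - y)^2, is unchanged by the transformation.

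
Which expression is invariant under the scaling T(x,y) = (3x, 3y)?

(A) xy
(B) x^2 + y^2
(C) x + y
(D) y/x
D

Under the uniform scaling T(x,y) = (3x, 3y):
Substitute the transformed coordinates into each option and compare with the original:
(A) xy  ->  (3x)(3y) = 9xy   [differs from xy: not invariant]
(B) x^2 + y^2  ->  (3x)^2 + (3y)^2 = 9x^2 + 9y^2   [differs from x^2 + y^2: not invariant]
(C) x + y  ->  (3x) + (3y) = 3x + 3y   [differs from x + y: not invariant]
(D) y/x  ->  (3y)/(3x) = y/x   [equals y/x: invariant]

Only option (D), y/x, is unchanged by the transformation.
The common factor 3 cancels in a ratio of coordinates, while sums, products and sums of squares pick up factors of 3 or 9.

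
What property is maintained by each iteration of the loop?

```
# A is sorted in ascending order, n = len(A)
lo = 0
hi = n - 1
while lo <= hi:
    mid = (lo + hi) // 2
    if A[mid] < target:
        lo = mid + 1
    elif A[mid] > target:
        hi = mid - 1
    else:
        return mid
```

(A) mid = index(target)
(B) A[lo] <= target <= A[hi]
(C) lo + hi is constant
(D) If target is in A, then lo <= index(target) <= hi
D

A loop invariant must hold before the first iteration and be re-established by every execution of the body.

(D) If target is in A, then lo <= index(target) <= hi: Before the loop [lo, hi] = [0, n-1] covers every index. When A[mid] < target, sortedness puts target strictly to the right of mid, so setting lo = mid + 1 keeps index(target) in [lo, hi]; symmetrically for hi = mid - 1. Hence 'if target is in A then lo <= index(target) <= hi' holds after every iteration, and when lo > hi it proves target is absent.

The other options fail:
(A) mid = index(target): mid is just the current probe; it equals index(target) only on the iteration that returns.
(B) A[lo] <= target <= A[hi]: fails when target is not in A (e.g. target < A[0] already violates it before the loop), so it is not maintained in general.
(C) lo + hi is constant: each iteration moves exactly one of lo, hi, so lo + hi changes (e.g. 0 + (n-1) becomes (mid+1) + (n-1)).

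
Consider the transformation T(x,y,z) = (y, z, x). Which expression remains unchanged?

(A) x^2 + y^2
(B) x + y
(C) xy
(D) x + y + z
D

Apply T(x,y,z) = (y, z, x) to each option, i.e. replace (x, y, z) by the transformed coordinates.
Substitute the transformed coordinates into each option and compare with the original:
(A) x^2 + y^2  ->  (y)^2 + (z)^2 = y^2 + z^2   [differs from x^2 + y^2: not invariant]
(B) x + y  ->  (y) + (z) = y + z   [differs from x + y: not invariant]
(C) xy  ->  (y)(z) = yz   [differs from xy: not invariant]
(D) x + y + z  ->  (y) + (z) + (x) = x + y + z   [equals x + y + z: invariant]

Only option (D), x + y + z, is unchanged by the transformation.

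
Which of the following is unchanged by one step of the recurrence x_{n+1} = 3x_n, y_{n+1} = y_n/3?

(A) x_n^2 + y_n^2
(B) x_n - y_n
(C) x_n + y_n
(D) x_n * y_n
D

For the recurrence x_{n+1} = 3x_n, y_{n+1} = y_n/3:

x_{n+1} * y_{n+1} = (3x_n) * (y_n/3) = x_n * y_n
The product is conserved.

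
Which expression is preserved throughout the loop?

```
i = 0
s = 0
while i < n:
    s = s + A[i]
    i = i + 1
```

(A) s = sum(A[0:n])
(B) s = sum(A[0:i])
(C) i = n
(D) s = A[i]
B

A loop invariant must hold before the first iteration and be re-established by every execution of the body.

(B) s = sum(A[0:i]): Initially i = 0 and s = 0 = sum of the empty slice A[0:0]. If s = sum(A[0:i]) holds at the top of an iteration, the body sets s to sum(A[0:i]) + A[i] = sum(A[0:i+1]) and then i to i+1, so s = sum(A[0:i]) holds again. At exit i = n, giving s = sum(A[0:n]).

The other options fail:
(A) s = sum(A[0:n]): false before the loop (s = 0, not the full sum) -- it only becomes true at exit.
(C) i = n: false initially (i = 0); it is the exit condition, not an invariant.
(D) s = A[i]: after the first iteration s = A[0] but i = 1, so s = A[i] compares s with the wrong element (and fails in general).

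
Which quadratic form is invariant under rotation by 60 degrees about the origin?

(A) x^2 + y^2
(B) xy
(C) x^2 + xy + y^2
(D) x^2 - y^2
A

Rotation by 60 degrees sends (x, y) to (x/2 - sqrt(3)y/2, sqrt(3)x/2 + y/2).
Substitute the transformed coordinates into each option and compare with the original:
(A) x^2 + y^2  ->  (x/2 - sqrt(3)y/2)^2 + (sqrt(3)x/2 + y/2)^2 = x^2 + y^2   [equals x^2 + y^2: invariant]
(B) xy  ->  (x/2 - sqrt(3)y/2)(sqrt(3)x/2 + y/2) = sqrt(3)x^2/4 - xy/2 - sqrt(3)y^2/4   [differs from xy: not invariant]
(C) x^2 + xy + y^2  ->  (x/2 - sqrt(3)y/2)^2 + (x/2 - sqrt(3)y/2)(sqrt(3)x/2 + y/2) + (sqrt(3)x/2 + y/2)^2 = sqrt(3)x^2/4 + x^2 - xy/2 - sqrt(3)y^2/4 + y^2   [differs from x^2 + xy + y^2: not invariant]
(D) x^2 - y^2  ->  (x/2 - sqrt(3)y/2)^2 - (sqrt(3)x/2 + y/2)^2 = -x^2/2 - sqrt(3)xy + y^2/2   [differs from x^2 - y^2: not invariant]

Only option (A), x^2 + y^2, is unchanged by the transformation.
x^2 + y^2 is the squared distance from the origin, which rotations preserve.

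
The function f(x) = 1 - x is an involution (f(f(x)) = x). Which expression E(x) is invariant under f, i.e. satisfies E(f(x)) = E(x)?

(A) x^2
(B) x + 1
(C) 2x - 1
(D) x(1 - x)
D

Replace x by f(x) = 1 - x in each option and simplify. As a quick numerical cross-check, also compare E(4) with E(f(4)) = E(-3).

(A) x^2  ->  (1 - x)^2 = (x - 1)^2; check: E(4) = 16 but E(-3) = 9.   [not invariant]
(B) x + 1  ->  (1 - x) + 1 = 2 - x; check: E(4) = 5 but E(-3) = -2.   [not invariant]
(C) 2x - 1  ->  2(1 - x) - 1 = 1 - 2x; check: E(4) = 7 but E(-3) = -7.   [not invariant]
(D) x(1 - x)  ->  (1 - x)(1 - (1 - x)), which simplifies back to x(1 - x); check: E(4) = -12, E(-3) = -12.   [invariant]

Only (D) is unchanged. E is symmetric under swapping x with f(x) = 1 - x, which is exactly what an involution does.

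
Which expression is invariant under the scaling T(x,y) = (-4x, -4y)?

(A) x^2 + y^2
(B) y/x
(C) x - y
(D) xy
B

Under the uniform scaling T(x,y) = (-4x, -4y):
Substitute the transformed coordinates into each option and compare with the original:
(A) x^2 + y^2  ->  (-4x)^2 + (-4y)^2 = 16x^2 + 16y^2   [differs from x^2 + y^2: not invariant]
(B) y/x  ->  (-4y)/(-4x) = y/x   [equals y/x: invariant]
(C) x - y  ->  (-4x) - (-4y) = -4x + 4y   [differs from x - y: not invariant]
(D) xy  ->  (-4x)(-4y) = 16xy   [differs from xy: not invariant]

Only option (B), y/x, is unchanged by the transformation.
The common factor -4 cancels in a ratio of coordinates, while sums, products and sums of squares pick up factors of -4 or 16.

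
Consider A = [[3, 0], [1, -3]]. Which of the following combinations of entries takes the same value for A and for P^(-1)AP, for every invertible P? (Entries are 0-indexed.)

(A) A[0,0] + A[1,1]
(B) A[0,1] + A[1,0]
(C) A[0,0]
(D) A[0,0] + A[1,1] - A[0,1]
A

A[0,0] + A[1,1] is the trace of A. By the cyclic property of the trace, tr(P^(-1)AP) = tr(APP^(-1)) = tr(A), so it is the same for every matrix similar to A.

The other combinations are not similarity invariants. For example, take P = [[1, 1], [0, 1]] (det P = 1), so P^(-1) = [[1, -1], [0, 1]] and
B = P^(-1)AP = [[2, 5], [1, -2]].
Evaluating each option on A and on B:
(A) A[0,0] + A[1,1]: 0 for A, 0 for B -> unchanged
(B) A[0,1] + A[1,0]: 1 for A, 6 for B -> changes
(C) A[0,0]: 3 for A, 2 for B -> changes
(D) A[0,0] + A[1,1] - A[0,1]: 0 for A, -5 for B -> changes

Only (A) A[0,0] + A[1,1] = 0 survives (and it does so for every P, not just this one), so it is the invariant.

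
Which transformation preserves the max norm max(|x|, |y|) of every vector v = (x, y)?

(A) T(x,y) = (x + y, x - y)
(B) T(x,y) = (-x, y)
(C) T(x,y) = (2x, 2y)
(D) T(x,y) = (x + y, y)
B

A transformation preserves a norm if ||T(v)|| = ||v|| for every v; a single vector where the norm changes rules an option out.

(A) T(x,y) = (x + y, x - y): v = (1, 1) has norm max(|1|, |1|) = 1, but T(v) = (2, 0) has norm 2 -- not preserved.
(B) T(x,y) = (-x, y): preserves the norm -- it only permutes the coordinates and/or flips signs, which leaves max(|x|, |y|) unchanged.
(C) T(x,y) = (2x, 2y): v = (1, 0) has norm max(|1|, |0|) = 1, but T(v) = (2, 0) has norm 2 -- not preserved.
(D) T(x,y) = (x + y, y): v = (1, 1) has norm max(|1|, |1|) = 1, but T(v) = (2, 1) has norm 2 -- not preserved.

Therefore the answer is (B).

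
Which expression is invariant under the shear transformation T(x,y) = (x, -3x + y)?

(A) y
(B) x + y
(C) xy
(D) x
D

Under the shear T(x,y) = (x, -3x + y):
Substitute the transformed coordinates into each option and compare with the original:
(A) y  ->  (-3x + y) = -3x + y   [differs from y: not invariant]
(B) x + y  ->  (x) + (-3x + y) = -2x + y   [differs from x + y: not invariant]
(C) xy  ->  (x)(-3x + y) = -3x^2 + xy   [differs from xy: not invariant]
(D) x  ->  (x) = x   [equals x: invariant]

Only option (D), x, is unchanged by the transformation.
A vertical shear moves points parallel to the y-axis, so the x-coordinate (and any function of x alone) is unchanged.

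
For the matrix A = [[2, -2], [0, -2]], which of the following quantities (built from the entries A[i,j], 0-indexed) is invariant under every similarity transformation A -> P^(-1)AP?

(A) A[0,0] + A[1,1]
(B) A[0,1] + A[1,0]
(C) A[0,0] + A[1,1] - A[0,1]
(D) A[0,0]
A

A[0,0] + A[1,1] is the trace of A. By the cyclic property of the trace, tr(P^(-1)AP) = tr(APP^(-1)) = tr(A), so it is the same for every matrix similar to A.

The other combinations are not similarity invariants. For example, take P = [[2, 1], [1, 1]] (det P = 1), so P^(-1) = [[1, -1], [-1, 2]] and
B = P^(-1)AP = [[4, 2], [-6, -4]].
Evaluating each option on A and on B:
(A) A[0,0] + A[1,1]: 0 for A, 0 for B -> unchanged
(B) A[0,1] + A[1,0]: -2 for A, -4 for B -> changes
(C) A[0,0] + A[1,1] - A[0,1]: 2 for A, -2 for B -> changes
(D) A[0,0]: 2 for A, 4 for B -> changes

Only (A) A[0,0] + A[1,1] = 0 survives (and it does so for every P, not just this one), so it is the invariant.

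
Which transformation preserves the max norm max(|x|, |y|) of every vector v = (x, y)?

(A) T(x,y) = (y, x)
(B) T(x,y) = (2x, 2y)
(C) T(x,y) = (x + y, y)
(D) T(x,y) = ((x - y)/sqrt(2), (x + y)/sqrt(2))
A

A transformation preserves a norm if ||T(v)|| = ||v|| for every v; a single vector where the norm changes rules an option out.

(A) T(x,y) = (y, x): preserves the norm -- it only permutes the coordinates and/or flips signs, which leaves max(|x|, |y|) unchanged.
(B) T(x,y) = (2x, 2y): v = (1, 0) has norm max(|1|, |0|) = 1, but T(v) = (2, 0) has norm 2 -- not preserved.
(C) T(x,y) = (x + y, y): v = (1, 1) has norm max(|1|, |1|) = 1, but T(v) = (2, 1) has norm 2 -- not preserved.
(D) T(x,y) = ((x - y)/sqrt(2), (x + y)/sqrt(2)): v = (1, 0) has norm max(|1|, |0|) = 1, but T(v) = (sqrt(2)/2, sqrt(2)/2) has norm sqrt(2)/2 -- not preserved.

Therefore the answer is (A).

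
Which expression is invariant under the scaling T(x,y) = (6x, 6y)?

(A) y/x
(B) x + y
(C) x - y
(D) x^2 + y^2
A

Under the uniform scaling T(x,y) = (6x, 6y):
Substitute the transformed coordinates into each option and compare with the original:
(A) y/x  ->  (6y)/(6x) = y/x   [equals y/x: invariant]
(B) x + y  ->  (6x) + (6y) = 6x + 6y   [differs from x + y: not invariant]
(C) x - y  ->  (6x) - (6y) = 6x - 6y   [differs from x - y: not invariant]
(D) x^2 + y^2  ->  (6x)^2 + (6y)^2 = 36x^2 + 36y^2   [differs from x^2 + y^2: not invariant]

Only option (A), y/x, is unchanged by the transformation.
The common factor 6 cancels in a ratio of coordinates, while sums, products and sums of squares pick up factors of 6 or 36.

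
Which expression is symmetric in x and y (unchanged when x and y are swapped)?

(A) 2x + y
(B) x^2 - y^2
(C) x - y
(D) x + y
D

A symmetric expression is unchanged when the variables are permuted; here the transformation to test is the swap (x, y) -> (y, x).
Substitute the transformed coordinates into each option and compare with the original:
(A) 2x + y  ->  2(y) + (x) = x + 2y   [differs from 2x + y: not invariant]
(B) x^2 - y^2  ->  (y)^2 - (x)^2 = -x^2 + y^2   [differs from x^2 - y^2: not invariant]
(C) x - y  ->  (y) - (x) = -x + y   [differs from x - y: not invariant]
(D) x + y  ->  (y) + (x) = x + y   [equals x + y: invariant]

Only option (D), x + y, is unchanged by the transformation.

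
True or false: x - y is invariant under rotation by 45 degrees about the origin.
False

Applying rotation by 45 degrees: x' = x*cos(45 degrees) - y*sin(45 degrees) = sqrt(2)x/2 - sqrt(2)y/2, y' = x*sin(45 degrees) + y*cos(45 degrees) = sqrt(2)x/2 + sqrt(2)y/2

Substituting into x - y:
(sqrt(2)x/2 - sqrt(2)y/2) - (sqrt(2)x/2 + sqrt(2)y/2)
= -sqrt(2)y

This differs from the original expression x - y, so it is NOT invariant.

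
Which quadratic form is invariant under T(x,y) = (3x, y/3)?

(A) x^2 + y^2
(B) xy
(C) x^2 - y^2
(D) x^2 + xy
B

T multiplies x by 3 and divides y by 3.
Substitute the transformed coordinates into each option and compare with the original:
(A) x^2 + y^2  ->  (3x)^2 + (y/3)^2 = 9x^2 + y^2/9   [differs from x^2 + y^2: not invariant]
(B) xy  ->  (3x)(y/3) = xy   [equals xy: invariant]
(C) x^2 - y^2  ->  (3x)^2 - (y/3)^2 = 9x^2 - y^2/9   [differs from x^2 - y^2: not invariant]
(D) x^2 + xy  ->  (3x)^2 + (3x)(y/3) = 9x^2 + xy   [differs from x^2 + xy: not invariant]

Only option (B), xy, is unchanged by the transformation.
The factors 3 and 1/3 cancel only in the pure product xy.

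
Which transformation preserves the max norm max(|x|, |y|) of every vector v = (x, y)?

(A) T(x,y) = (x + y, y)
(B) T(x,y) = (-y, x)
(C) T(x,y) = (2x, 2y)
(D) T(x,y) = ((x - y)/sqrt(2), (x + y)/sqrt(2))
B

A transformation preserves a norm if ||T(v)|| = ||v|| for every v; a single vector where the norm changes rules an option out.

(A) T(x,y) = (x + y, y): v = (1, 1) has norm max(|1|, |1|) = 1, but T(v) = (2, 1) has norm 2 -- not preserved.
(B) T(x,y) = (-y, x): preserves the norm -- it only permutes the coordinates and/or flips signs, which leaves max(|x|, |y|) unchanged.
(C) T(x,y) = (2x, 2y): v = (1, 0) has norm max(|1|, |0|) = 1, but T(v) = (2, 0) has norm 2 -- not preserved.
(D) T(x,y) = ((x - y)/sqrt(2), (x + y)/sqrt(2)): v = (1, 0) has norm max(|1|, |0|) = 1, but T(v) = (sqrt(2)/2, sqrt(2)/2) has norm sqrt(2)/2 -- not preserved.

Therefore the answer is (B).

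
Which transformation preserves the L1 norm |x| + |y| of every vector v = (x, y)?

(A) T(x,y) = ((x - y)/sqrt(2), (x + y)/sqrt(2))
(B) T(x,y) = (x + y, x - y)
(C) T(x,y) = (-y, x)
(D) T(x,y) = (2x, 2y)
C

A transformation preserves a norm if ||T(v)|| = ||v|| for every v; a single vector where the norm changes rules an option out.

(A) T(x,y) = ((x - y)/sqrt(2), (x + y)/sqrt(2)): v = (1, 0) has norm |1| + |0| = 1, but T(v) = (sqrt(2)/2, sqrt(2)/2) has norm sqrt(2) -- not preserved.
(B) T(x,y) = (x + y, x - y): v = (1, 0) has norm |1| + |0| = 1, but T(v) = (1, 1) has norm 2 -- not preserved.
(C) T(x,y) = (-y, x): preserves the norm -- it only permutes the coordinates and/or flips signs, which leaves |x| + |y| unchanged.
(D) T(x,y) = (2x, 2y): v = (1, 0) has norm |1| + |0| = 1, but T(v) = (2, 0) has norm 2 -- not preserved.

Therefore the answer is (C).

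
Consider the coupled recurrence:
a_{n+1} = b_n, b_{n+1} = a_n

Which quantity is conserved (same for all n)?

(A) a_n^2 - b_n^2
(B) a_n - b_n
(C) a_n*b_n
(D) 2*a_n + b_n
C

Replace a_n by a_{n+1} = b_n and b_n by b_{n+1} = a_n in each option and simplify:
(A) a_n^2 - b_n^2  ->  (b_n)^2 - (a_n)^2 = -a_n^2 + b_n^2   [not conserved]
(B) a_n - b_n  ->  (b_n) - (a_n) = -a_n + b_n   [not conserved]
(C) a_n*b_n  ->  (b_n)*(a_n) = a_n*b_n   [conserved]
(D) 2*a_n + b_n  ->  2*(b_n) + (a_n) = a_n + 2*b_n   [not conserved]

Only (C) a_n*b_n returns to itself after one step, so it is the conserved quantity.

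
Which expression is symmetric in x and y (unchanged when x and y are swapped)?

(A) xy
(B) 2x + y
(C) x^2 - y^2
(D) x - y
A

A symmetric expression is unchanged when the variables are permuted; here the transformation to test is the swap (x, y) -> (y, x).
Substitute the transformed coordinates into each option and compare with the original:
(A) xy  ->  (y)(x) = xy   [equals xy: invariant]
(B) 2x + y  ->  2(y) + (x) = x + 2y   [differs from 2x + y: not invariant]
(C) x^2 - y^2  ->  (y)^2 - (x)^2 = -x^2 + y^2   [differs from x^2 - y^2: not invariant]
(D) x - y  ->  (y) - (x) = -x + y   [differs from x - y: not invariant]

Only option (A), xy, is unchanged by the transformation.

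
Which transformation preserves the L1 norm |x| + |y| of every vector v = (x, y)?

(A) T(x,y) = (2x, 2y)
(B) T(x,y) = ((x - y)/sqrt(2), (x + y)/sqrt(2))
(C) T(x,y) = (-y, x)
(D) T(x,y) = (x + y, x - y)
C

A transformation preserves a norm if ||T(v)|| = ||v|| for every v; a single vector where the norm changes rules an option out.

(A) T(x,y) = (2x, 2y): v = (1, 0) has norm |1| + |0| = 1, but T(v) = (2, 0) has norm 2 -- not preserved.
(B) T(x,y) = ((x - y)/sqrt(2), (x + y)/sqrt(2)): v = (1, 0) has norm |1| + |0| = 1, but T(v) = (sqrt(2)/2, sqrt(2)/2) has norm sqrt(2) -- not preserved.
(C) T(x,y) = (-y, x): preserves the norm -- it only permutes the coordinates and/or flips signs, which leaves |x| + |y| unchanged.
(D) T(x,y) = (x + y, x - y): v = (1, 0) has norm |1| + |0| = 1, but T(v) = (1, 1) has norm 2 -- not preserved.

Therefore the answer is (C).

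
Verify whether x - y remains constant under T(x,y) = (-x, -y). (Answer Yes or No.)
No

Substitute T(x,y) = (-x, -y) into the expression and compare with the original.

Original: x - y
After applying T: (-x) - (-y) = -x + y

This differs from the original x - y (difference: -2x + 2y), so the expression is NOT invariant.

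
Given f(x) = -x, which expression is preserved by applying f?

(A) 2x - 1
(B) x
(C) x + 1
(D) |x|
D

For f(x) = -x:
Applying f replaces x by -x. Since |-x| = |x|, the absolute value is unchanged by f, whereas x -> -x, 2x - 1 -> -2x - 1 and x + 1 -> -x + 1 all change.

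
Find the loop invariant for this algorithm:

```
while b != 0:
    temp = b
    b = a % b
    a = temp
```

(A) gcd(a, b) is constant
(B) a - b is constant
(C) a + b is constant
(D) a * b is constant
A

A loop invariant must hold before the first iteration and be re-established by every execution of the body.

(A) gcd(a, b) is constant: One iteration replaces (a, b) by (b, a mod b). Since a mod b = a - q*b for an integer q, any common divisor of a and b divides b and a mod b, and conversely; hence gcd(b, a mod b) = gcd(a, b). For instance (29, 9) -> (9, 2) keeps gcd = 1. At exit b = 0 and a = gcd of the original inputs.

The other options fail:
(B) a - b is constant: e.g. (a, b) = (29, 9) -> (9, 2): the difference goes from 20 to 7.
(C) a + b is constant: e.g. (a, b) = (29, 9) -> (9, 2): the sum goes from 38 to 11.
(D) a * b is constant: e.g. (a, b) = (29, 9) -> (9, 2): the product goes from 261 to 18.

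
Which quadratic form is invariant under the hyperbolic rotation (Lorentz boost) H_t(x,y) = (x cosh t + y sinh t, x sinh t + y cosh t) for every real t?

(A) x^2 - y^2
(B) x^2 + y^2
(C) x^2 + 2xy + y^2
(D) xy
A

Write x' = x cosh t + y sinh t, y' = x sinh t + y cosh t and substitute into each option:
(A) x^2 - y^2: (x cosh t + y sinh t)^2 - (x sinh t + y cosh t)^2 = x^2(cosh^2 t - sinh^2 t) + 2xy(cosh t sinh t - sinh t cosh t) + y^2(sinh^2 t - cosh^2 t) = x^2 - y^2   [invariant, using cosh^2 t - sinh^2 t = 1]
(B) x^2 + y^2: (x cosh t + y sinh t)^2 + (x sinh t + y cosh t)^2 = (x^2 + y^2)(cosh^2 t + sinh^2 t) + 4xy sinh t cosh t = (x^2 + y^2) cosh 2t + 2xy sinh 2t   [not invariant for t != 0]
(C) x^2 + 2xy + y^2: (x' + y')^2 with x' + y' = (x + y)(cosh t + sinh t) = (x + y)e^t, so it becomes (x + y)^2 e^(2t)   [not invariant for t != 0]
(D) xy: (x cosh t + y sinh t)(x sinh t + y cosh t) = xy(cosh^2 t + sinh^2 t) + (x^2 + y^2) sinh t cosh t = xy cosh 2t + (x^2 + y^2)(sinh 2t)/2   [not invariant for t != 0]

Only (A) x^2 - y^2 is unchanged; it is the Minkowski form preserved by Lorentz boosts, just as x^2 + y^2 is preserved by ordinary rotations.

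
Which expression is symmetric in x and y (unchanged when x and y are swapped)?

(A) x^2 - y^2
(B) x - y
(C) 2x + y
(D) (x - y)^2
D

A symmetric expression is unchanged when the variables are permuted; here the transformation to test is the swap (x, y) -> (y, x).
Substitute the transformed coordinates into each option and compare with the original:
(A) x^2 - y^2  ->  (y)^2 - (x)^2 = -x^2 + y^2   [differs from x^2 - y^2: not invariant]
(B) x - y  ->  (y) - (x) = -x + y   [differs from x - y: not invariant]
(C) 2x + y  ->  2(y) + (x) = x + 2y   [differs from 2x + y: not invariant]
(D) (x - y)^2  ->  ((y) - (x))^2 = x^2 - 2xy + y^2   [equals (x - y)^2: invariant]

Only option (D), (x - y)^2, is unchanged by the transformation.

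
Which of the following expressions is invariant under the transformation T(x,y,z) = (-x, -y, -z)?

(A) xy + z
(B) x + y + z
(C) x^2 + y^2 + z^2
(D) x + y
C

Apply T(x,y,z) = (-x, -y, -z) to each option, i.e. replace (x, y, z) by the transformed coordinates.
Substitute the transformed coordinates into each option and compare with the original:
(A) xy + z  ->  (-x)(-y) + (-z) = xy - z   [differs from xy + z: not invariant]
(B) x + y + z  ->  (-x) + (-y) + (-z) = -x - y - z   [differs from x + y + z: not invariant]
(C) x^2 + y^2 + z^2  ->  (-x)^2 + (-y)^2 + (-z)^2 = x^2 + y^2 + z^2   [equals x^2 + y^2 + z^2: invariant]
(D) x + y  ->  (-x) + (-y) = -x - y   [differs from x + y: not invariant]

Only option (C), x^2 + y^2 + z^2, is unchanged by the transformation.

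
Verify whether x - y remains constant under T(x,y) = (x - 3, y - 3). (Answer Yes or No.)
Yes

Substitute T(x,y) = (x - 3, y - 3) into the expression and compare with the original.

Original: x - y
After applying T: (x - 3) - (y - 3) = x - y

This is identical to the original x - y, so the expression is invariant.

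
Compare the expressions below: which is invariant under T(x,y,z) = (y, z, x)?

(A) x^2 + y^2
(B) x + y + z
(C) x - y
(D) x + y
B

Apply T(x,y,z) = (y, z, x) to each option, i.e. replace (x, y, z) by the transformed coordinates.
Substitute the transformed coordinates into each option and compare with the original:
(A) x^2 + y^2  ->  (y)^2 + (z)^2 = y^2 + z^2   [differs from x^2 + y^2: not invariant]
(B) x + y + z  ->  (y) + (z) + (x) = x + y + z   [equals x + y + z: invariant]
(C) x - y  ->  (y) - (z) = y - z   [differs from x - y: not invariant]
(D) x + y  ->  (y) + (z) = y + z   [differs from x + y: not invariant]

Only option (B), x + y + z, is unchanged by the transformation.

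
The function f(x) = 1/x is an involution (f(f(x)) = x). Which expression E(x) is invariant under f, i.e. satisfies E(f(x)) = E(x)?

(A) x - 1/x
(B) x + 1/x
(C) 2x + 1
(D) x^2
B

Replace x by f(x) = 1/x in each option and simplify. As a quick numerical cross-check, also compare E(3) with E(f(3)) = E(1/3).

(A) x - 1/x  ->  (1/x) - 1/(1/x) = -x + 1/x; check: E(3) = 8/3 but E(1/3) = -8/3.   [not invariant]
(B) x + 1/x  ->  (1/x) + 1/(1/x), which simplifies back to x + 1/x; check: E(3) = 10/3, E(1/3) = 10/3.   [invariant]
(C) 2x + 1  ->  2(1/x) + 1 = (x + 2)/x; check: E(3) = 7 but E(1/3) = 5/3.   [not invariant]
(D) x^2  ->  (1/x)^2 = x^(-2); check: E(3) = 9 but E(1/3) = 1/9.   [not invariant]

Only (B) is unchanged. E is symmetric under swapping x with f(x) = 1/x, which is exactly what an involution does.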